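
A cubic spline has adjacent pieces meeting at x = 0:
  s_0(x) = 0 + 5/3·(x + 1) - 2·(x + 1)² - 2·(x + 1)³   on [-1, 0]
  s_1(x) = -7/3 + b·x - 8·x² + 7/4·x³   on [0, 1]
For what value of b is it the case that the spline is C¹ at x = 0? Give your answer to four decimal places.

s_0'(x) = 5/3 - 4·(x + 1) - 6·(x + 1)², so s_0'(0) = -25/3. On the right, s_1'(0) = b, so b = -25/3.

-8.3333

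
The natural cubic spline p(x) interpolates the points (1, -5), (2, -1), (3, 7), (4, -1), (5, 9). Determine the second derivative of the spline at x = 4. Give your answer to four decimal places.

Write M_i for p''(x_i). With h_i = 1, 1, 1, 1 and divided differences Δ_i = 4, 8, -8, 10, the continuity of p' gives the tridiagonal system
  1·M_0 + 4·M_1 + 1·M_2 = 6(Δ_1 - Δ_0) = 24
  1·M_1 + 4·M_2 + 1·M_3 = 6(Δ_2 - Δ_1) = -96
  1·M_2 + 4·M_3 + 1·M_4 = 6(Δ_3 - Δ_2) = 108
Natural end conditions: M_0 = M_4 = 0.
Solving the tridiagonal system: M_0 = 0, M_1 = 213/14, M_2 = -258/7, M_3 = 507/14, M_4 = 0.

36.2143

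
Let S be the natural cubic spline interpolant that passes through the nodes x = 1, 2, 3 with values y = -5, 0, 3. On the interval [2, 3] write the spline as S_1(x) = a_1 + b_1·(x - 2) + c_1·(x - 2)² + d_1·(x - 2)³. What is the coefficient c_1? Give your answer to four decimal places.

Put m_i = S'' at the i-th knot. Here h = (1, 1) and Δ = (5, 3), so the interior equations h_(i-1)·m_(i-1) + 2(h_(i-1)+h_i)·m_i + h_i·m_(i+1) = 6(Δ_i − Δ_(i-1)) read
  1·m_0 + 4·m_1 + 1·m_2 = 6(Δ_1 - Δ_0) = -12
Natural end conditions: m_0 = m_2 = 0.
Forward elimination and back-substitution give m_0 = 0, m_1 = -3, m_2 = 0.
On [2, 3], with S_1(x) = a_1 + b_1·(x - 2) + c_1·(x - 2)² + d_1·(x - 2)³: c_1 = m_1/2 = -3/2, d_1 = (m_2 - m_1)/(6h_1) = 1/2, b_1 = Δ_1 - h_1(2m_1 + m_2)/6 = 4.

-1.5000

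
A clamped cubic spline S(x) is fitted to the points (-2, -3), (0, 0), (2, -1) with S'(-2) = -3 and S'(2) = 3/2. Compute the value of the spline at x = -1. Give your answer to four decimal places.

Write m_i for S''(x_i). With h_i = 2, 2 and divided differences Δ_i = 3/2, -1/2, the continuity of S' gives the tridiagonal system
  2·m_0 + 8·m_1 + 2·m_2 = 6(Δ_1 - Δ_0) = -12
Clamped end conditions give two more equations: 2h_0·m_0 + h_0·m_1 = 6(Δ_0 - S'(-2)) = 27 and h_1·m_1 + 2h_1·m_2 = 6(S'(2) - Δ_1) = 12.
Solving the tridiagonal system: m_0 = 75/8, m_1 = -21/4, m_2 = 45/8.
On [-2, 0], S(x) = -3 - 3·(x + 2) + 75/16·(x + 2)² - 39/32·(x + 2)³.
With (x + 2) = 1: S(-1) = -81/32.

-2.5313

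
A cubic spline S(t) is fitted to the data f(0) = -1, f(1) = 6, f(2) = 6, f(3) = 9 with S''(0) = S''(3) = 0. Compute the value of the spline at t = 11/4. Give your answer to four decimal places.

7.9531

Put M_i = S'' at the i-th knot. Here h = (1, 1, 1) and Δ = (7, 0, 3), so the interior equations h_(i-1)·M_(i-1) + 2(h_(i-1)+h_i)·M_i + h_i·M_(i+1) = 6(Δ_i − Δ_(i-1)) read
  1·M_0 + 4·M_1 + 1·M_2 = 6(Δ_1 - Δ_0) = -42
  1·M_1 + 4·M_2 + 1·M_3 = 6(Δ_2 - Δ_1) = 18
Natural end conditions: M_0 = M_3 = 0.
Forward elimination and back-substitution give M_0 = 0, M_1 = -62/5, M_2 = 38/5, M_3 = 0.
On [2, 3], S(t) = 6 + 7/15·(t - 2) + 19/5·(t - 2)² - 19/15·(t - 2)³.
With (t - 2) = 3/4: S(11/4) = 509/64.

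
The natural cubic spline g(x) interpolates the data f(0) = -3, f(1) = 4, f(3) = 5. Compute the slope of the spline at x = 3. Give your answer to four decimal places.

-1.6667

Let M_i = g''(x_i). Step sizes h_i = 1, 2; slopes of the chords Δ_i = (y_(i+1) - y_i)/h_i = 7, 1/2.
  1·M_0 + 6·M_1 + 2·M_2 = 6(Δ_1 - Δ_0) = -39
Natural end conditions: M_0 = M_2 = 0.
Solving the tridiagonal system: M_0 = 0, M_1 = -13/2, M_2 = 0.
On [1, 3], g'(x) = b_1 + 2c_1·(x - 1) + 3d_1·(x - 1)² with b_1 = Δ_1 - h_1(2M_1 + M_2)/6 = 29/6, c_1 = M_1/2 = -13/4, d_1 = (M_2 - M_1)/(6h_1) = 13/24. So g'(3) = -5/3.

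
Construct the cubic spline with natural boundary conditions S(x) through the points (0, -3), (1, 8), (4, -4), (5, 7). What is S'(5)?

Put M_i = S'' at the i-th knot. Here h = (1, 3, 1) and Δ = (11, -4, 11), so the interior equations h_(i-1)·M_(i-1) + 2(h_(i-1)+h_i)·M_i + h_i·M_(i+1) = 6(Δ_i − Δ_(i-1)) read
  1·M_0 + 8·M_1 + 3·M_2 = 6(Δ_1 - Δ_0) = -90
  3·M_1 + 8·M_2 + 1·M_3 = 6(Δ_2 - Δ_1) = 90
Natural end conditions: M_0 = M_3 = 0.
Solving: M_0 = 0, M_1 = -18, M_2 = 18, M_3 = 0.
On [4, 5], S'(x) = b_2 + 2c_2·(x - 4) + 3d_2·(x - 4)² with b_2 = Δ_2 - h_2(2M_2 + M_3)/6 = 5, c_2 = M_2/2 = 9, d_2 = (M_3 - M_2)/(6h_2) = -3. So S'(5) = 14.

14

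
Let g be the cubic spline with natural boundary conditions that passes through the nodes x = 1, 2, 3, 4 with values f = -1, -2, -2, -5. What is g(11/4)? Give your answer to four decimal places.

Put M_i = g'' at the i-th knot. Here h = (1, 1, 1) and Δ = (-1, 0, -3), so the interior equations h_(i-1)·M_(i-1) + 2(h_(i-1)+h_i)·M_i + h_i·M_(i+1) = 6(Δ_i − Δ_(i-1)) read
  1·M_0 + 4·M_1 + 1·M_2 = 6(Δ_1 - Δ_0) = 6
  1·M_1 + 4·M_2 + 1·M_3 = 6(Δ_2 - Δ_1) = -18
Natural end conditions: M_0 = M_3 = 0.
Solving: M_0 = 0, M_1 = 14/5, M_2 = -26/5, M_3 = 0.
On [2, 3], g(x) = -2 - 1/15·(x - 2) + 7/5·(x - 2)² - 4/3·(x - 2)³.
With (x - 2) = 3/4: g(11/4) = -73/40.

-1.8250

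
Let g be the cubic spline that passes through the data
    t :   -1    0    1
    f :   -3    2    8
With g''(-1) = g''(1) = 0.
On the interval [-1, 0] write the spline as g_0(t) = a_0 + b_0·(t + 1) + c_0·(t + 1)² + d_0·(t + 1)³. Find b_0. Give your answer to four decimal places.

4.7500

Write m_i for g''(x_i). With h_i = 1, 1 and divided differences Δ_i = 5, 6, the continuity of g' gives the tridiagonal system
  1·m_0 + 4·m_1 + 1·m_2 = 6(Δ_1 - Δ_0) = 6
Natural end conditions: m_0 = m_2 = 0.
Forward elimination and back-substitution give m_0 = 0, m_1 = 3/2, m_2 = 0.
On [-1, 0], with g_0(t) = a_0 + b_0·(t + 1) + c_0·(t + 1)² + d_0·(t + 1)³: c_0 = m_0/2 = 0, d_0 = (m_1 - m_0)/(6h_0) = 1/4, b_0 = Δ_0 - h_0(2m_0 + m_1)/6 = 19/4.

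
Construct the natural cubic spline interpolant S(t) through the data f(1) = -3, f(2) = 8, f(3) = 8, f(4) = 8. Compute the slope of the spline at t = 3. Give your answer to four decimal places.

Put M_i = S'' at the i-th knot. Here h = (1, 1, 1) and Δ = (11, 0, 0), so the interior equations h_(i-1)·M_(i-1) + 2(h_(i-1)+h_i)·M_i + h_i·M_(i+1) = 6(Δ_i − Δ_(i-1)) read
  1·M_0 + 4·M_1 + 1·M_2 = 6(Δ_1 - Δ_0) = -66
  1·M_1 + 4·M_2 + 1·M_3 = 6(Δ_2 - Δ_1) = 0
Natural end conditions: M_0 = M_3 = 0.
Hence M_0 = 0, M_1 = -88/5, M_2 = 22/5, M_3 = 0.
On [3, 4], S'(t) = b_2 + 2c_2·(t - 3) + 3d_2·(t - 3)² with b_2 = Δ_2 - h_2(2M_2 + M_3)/6 = -22/15, c_2 = M_2/2 = 11/5, d_2 = (M_3 - M_2)/(6h_2) = -11/15. So S'(3) = -22/15.

-1.4667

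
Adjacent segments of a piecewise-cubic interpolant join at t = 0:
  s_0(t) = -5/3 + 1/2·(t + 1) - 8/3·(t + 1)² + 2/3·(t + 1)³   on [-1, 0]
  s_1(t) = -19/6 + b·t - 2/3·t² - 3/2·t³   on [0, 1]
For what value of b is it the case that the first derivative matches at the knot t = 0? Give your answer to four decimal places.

-2.8333

s_0'(t) = 1/2 - 16/3·(t + 1) + 2·(t + 1)², so s_0'(0) = -17/6. On the right, s_1'(0) = b, so b = -17/6.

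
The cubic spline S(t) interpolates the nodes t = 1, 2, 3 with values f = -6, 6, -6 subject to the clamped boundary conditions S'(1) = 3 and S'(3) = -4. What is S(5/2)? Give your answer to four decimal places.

0.5313

Put σ_i = S'' at the i-th knot. Here h = (1, 1) and Δ = (12, -12), so the interior equations h_(i-1)·σ_(i-1) + 2(h_(i-1)+h_i)·σ_i + h_i·σ_(i+1) = 6(Δ_i − Δ_(i-1)) read
  1·σ_0 + 4·σ_1 + 1·σ_2 = 6(Δ_1 - Δ_0) = -144
Clamped end conditions give two more equations: 2h_0·σ_0 + h_0·σ_1 = 6(Δ_0 - S'(1)) = 54 and h_1·σ_1 + 2h_1·σ_2 = 6(S'(3) - Δ_1) = 48.
Forward elimination and back-substitution give σ_0 = 119/2, σ_1 = -65, σ_2 = 113/2.
On [2, 3], S(t) = 6 + 1/4·(t - 2) - 65/2·(t - 2)² + 81/4·(t - 2)³.
With (t - 2) = 1/2: S(5/2) = 17/32.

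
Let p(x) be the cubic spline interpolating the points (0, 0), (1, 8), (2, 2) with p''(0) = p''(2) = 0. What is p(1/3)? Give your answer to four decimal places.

3.7037

Put σ_i = p'' at the i-th knot. Here h = (1, 1) and Δ = (8, -6), so the interior equations h_(i-1)·σ_(i-1) + 2(h_(i-1)+h_i)·σ_i + h_i·σ_(i+1) = 6(Δ_i − Δ_(i-1)) read
  1·σ_0 + 4·σ_1 + 1·σ_2 = 6(Δ_1 - Δ_0) = -84
Natural end conditions: σ_0 = σ_2 = 0.
Hence σ_0 = 0, σ_1 = -21, σ_2 = 0.
On [0, 1], p(x) = 0 + 23/2·x + 0·x² - 7/2·x³.
With x = 1/3: p(1/3) = 100/27.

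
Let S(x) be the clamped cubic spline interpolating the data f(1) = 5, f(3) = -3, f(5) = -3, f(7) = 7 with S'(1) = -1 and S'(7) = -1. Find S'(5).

With m_i denoting the second derivative at x_i, h_i = 2, 2, 2, and Δ_i = (y_(i+1) − y_i)/h_i = -4, 0, 5:
  2·m_0 + 8·m_1 + 2·m_2 = 6(Δ_1 - Δ_0) = 24
  2·m_1 + 8·m_2 + 2·m_3 = 6(Δ_2 - Δ_1) = 30
Clamped end conditions give two more equations: 2h_0·m_0 + h_0·m_1 = 6(Δ_0 - S'(1)) = -18 and h_2·m_2 + 2h_2·m_3 = 6(S'(7) - Δ_2) = -36.
Solving: m_0 = -6, m_1 = 3, m_2 = 6, m_3 = -12.
On [5, 7], S'(x) = b_2 + 2c_2·(x - 5) + 3d_2·(x - 5)² with b_2 = Δ_2 - h_2(2m_2 + m_3)/6 = 5, c_2 = m_2/2 = 3, d_2 = (m_3 - m_2)/(6h_2) = -3/2. So S'(5) = 5.

5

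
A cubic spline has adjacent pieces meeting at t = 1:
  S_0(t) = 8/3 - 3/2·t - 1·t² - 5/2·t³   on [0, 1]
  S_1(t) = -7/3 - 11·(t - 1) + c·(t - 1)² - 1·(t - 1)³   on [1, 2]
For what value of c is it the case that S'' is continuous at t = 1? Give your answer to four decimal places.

S_0''(t) = -2 - 15·t, so S_0''(1) = -17. On the right, S_1''(1) = 2c, so c = -17/2.

-8.5000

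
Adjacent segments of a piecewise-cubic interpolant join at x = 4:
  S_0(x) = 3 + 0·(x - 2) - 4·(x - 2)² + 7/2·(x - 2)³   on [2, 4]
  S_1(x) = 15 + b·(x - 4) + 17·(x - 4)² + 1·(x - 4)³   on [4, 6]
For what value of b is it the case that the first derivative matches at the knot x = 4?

26

S_0'(x) = 0 - 8·(x - 2) + 21/2·(x - 2)², so S_0'(4) = 26. On the right, S_1'(4) = b, so b = 26.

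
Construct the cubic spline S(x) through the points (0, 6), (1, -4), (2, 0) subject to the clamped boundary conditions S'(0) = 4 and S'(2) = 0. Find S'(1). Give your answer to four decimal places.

Put m_i = S'' at the i-th knot. Here h = (1, 1) and Δ = (-10, 4), so the interior equations h_(i-1)·m_(i-1) + 2(h_(i-1)+h_i)·m_i + h_i·m_(i+1) = 6(Δ_i − Δ_(i-1)) read
  1·m_0 + 4·m_1 + 1·m_2 = 6(Δ_1 - Δ_0) = 84
Clamped end conditions give two more equations: 2h_0·m_0 + h_0·m_1 = 6(Δ_0 - S'(0)) = -84 and h_1·m_1 + 2h_1·m_2 = 6(S'(2) - Δ_1) = -24.
Hence m_0 = -65, m_1 = 46, m_2 = -35.
On [1, 2], S'(x) = b_1 + 2c_1·(x - 1) + 3d_1·(x - 1)² with b_1 = Δ_1 - h_1(2m_1 + m_2)/6 = -11/2, c_1 = m_1/2 = 23, d_1 = (m_2 - m_1)/(6h_1) = -27/2. So S'(1) = -11/2.

-5.5000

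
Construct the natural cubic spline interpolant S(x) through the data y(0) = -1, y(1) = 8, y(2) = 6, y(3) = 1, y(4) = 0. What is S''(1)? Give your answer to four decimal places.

-15.9643

Write σ_i for S''(x_i). With h_i = 1, 1, 1, 1 and divided differences Δ_i = 9, -2, -5, -1, the continuity of S' gives the tridiagonal system
  1·σ_0 + 4·σ_1 + 1·σ_2 = 6(Δ_1 - Δ_0) = -66
  1·σ_1 + 4·σ_2 + 1·σ_3 = 6(Δ_2 - Δ_1) = -18
  1·σ_2 + 4·σ_3 + 1·σ_4 = 6(Δ_3 - Δ_2) = 24
Natural end conditions: σ_0 = σ_4 = 0.
Solving the tridiagonal system: σ_0 = 0, σ_1 = -447/28, σ_2 = -15/7, σ_3 = 183/28, σ_4 = 0.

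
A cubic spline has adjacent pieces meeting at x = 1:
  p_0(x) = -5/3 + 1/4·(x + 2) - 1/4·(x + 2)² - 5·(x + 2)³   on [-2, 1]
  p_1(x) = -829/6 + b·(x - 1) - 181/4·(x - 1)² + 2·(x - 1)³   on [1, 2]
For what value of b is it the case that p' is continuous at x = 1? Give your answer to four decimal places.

p_0'(x) = 1/4 - 1/2·(x + 2) - 15·(x + 2)², so p_0'(1) = -545/4. On the right, p_1'(1) = b, so b = -545/4.

-136.2500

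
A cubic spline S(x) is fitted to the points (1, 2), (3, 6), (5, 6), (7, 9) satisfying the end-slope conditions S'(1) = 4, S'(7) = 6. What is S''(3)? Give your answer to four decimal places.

Write m_i for S''(x_i). With h_i = 2, 2, 2 and divided differences Δ_i = 2, 0, 3/2, the continuity of S' gives the tridiagonal system
  2·m_0 + 8·m_1 + 2·m_2 = 6(Δ_1 - Δ_0) = -12
  2·m_1 + 8·m_2 + 2·m_3 = 6(Δ_2 - Δ_1) = 9
Clamped end conditions give two more equations: 2h_0·m_0 + h_0·m_1 = 6(Δ_0 - S'(1)) = -12 and h_2·m_2 + 2h_2·m_3 = 6(S'(7) - Δ_2) = 27.
Solving the tridiagonal system: m_0 = -79/30, m_1 = -11/15, m_2 = -13/30, m_3 = 209/30.

-0.7333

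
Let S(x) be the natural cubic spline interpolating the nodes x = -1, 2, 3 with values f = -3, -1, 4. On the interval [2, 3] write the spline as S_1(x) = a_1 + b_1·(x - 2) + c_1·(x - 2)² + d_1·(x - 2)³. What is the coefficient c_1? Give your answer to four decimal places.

1.6250

Put σ_i = S'' at the i-th knot. Here h = (3, 1) and Δ = (2/3, 5), so the interior equations h_(i-1)·σ_(i-1) + 2(h_(i-1)+h_i)·σ_i + h_i·σ_(i+1) = 6(Δ_i − Δ_(i-1)) read
  3·σ_0 + 8·σ_1 + 1·σ_2 = 6(Δ_1 - Δ_0) = 26
Natural end conditions: σ_0 = σ_2 = 0.
Hence σ_0 = 0, σ_1 = 13/4, σ_2 = 0.
On [2, 3], with S_1(x) = a_1 + b_1·(x - 2) + c_1·(x - 2)² + d_1·(x - 2)³: c_1 = σ_1/2 = 13/8, d_1 = (σ_2 - σ_1)/(6h_1) = -13/24, b_1 = Δ_1 - h_1(2σ_1 + σ_2)/6 = 47/12.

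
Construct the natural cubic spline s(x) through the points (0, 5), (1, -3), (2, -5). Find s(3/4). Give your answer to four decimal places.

-1.4922

With σ_i denoting the second derivative at x_i, h_i = 1, 1, and Δ_i = (y_(i+1) − y_i)/h_i = -8, -2:
  1·σ_0 + 4·σ_1 + 1·σ_2 = 6(Δ_1 - Δ_0) = 36
Natural end conditions: σ_0 = σ_2 = 0.
Solving: σ_0 = 0, σ_1 = 9, σ_2 = 0.
On [0, 1], s(x) = 5 - 19/2·x + 0·x² + 3/2·x³.
With x = 3/4: s(3/4) = -191/128.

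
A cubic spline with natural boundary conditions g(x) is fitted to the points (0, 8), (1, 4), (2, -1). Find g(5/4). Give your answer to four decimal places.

2.8320

Put M_i = g'' at the i-th knot. Here h = (1, 1) and Δ = (-4, -5), so the interior equations h_(i-1)·M_(i-1) + 2(h_(i-1)+h_i)·M_i + h_i·M_(i+1) = 6(Δ_i − Δ_(i-1)) read
  1·M_0 + 4·M_1 + 1·M_2 = 6(Δ_1 - Δ_0) = -6
Natural end conditions: M_0 = M_2 = 0.
Solving the tridiagonal system: M_0 = 0, M_1 = -3/2, M_2 = 0.
On [1, 2], g(x) = 4 - 9/2·(x - 1) - 3/4·(x - 1)² + 1/4·(x - 1)³.
With (x - 1) = 1/4: g(5/4) = 725/256.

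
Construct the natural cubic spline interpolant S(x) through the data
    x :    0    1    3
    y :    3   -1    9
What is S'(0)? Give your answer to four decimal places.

-5.5000

Put M_i = S'' at the i-th knot. Here h = (1, 2) and Δ = (-4, 5), so the interior equations h_(i-1)·M_(i-1) + 2(h_(i-1)+h_i)·M_i + h_i·M_(i+1) = 6(Δ_i − Δ_(i-1)) read
  1·M_0 + 6·M_1 + 2·M_2 = 6(Δ_1 - Δ_0) = 54
Natural end conditions: M_0 = M_2 = 0.
Hence M_0 = 0, M_1 = 9, M_2 = 0.
On [0, 1], S'(x) = b_0 + 2c_0·x + 3d_0·x² with b_0 = Δ_0 - h_0(2M_0 + M_1)/6 = -11/2, c_0 = M_0/2 = 0, d_0 = (M_1 - M_0)/(6h_0) = 3/2. So S'(0) = -11/2.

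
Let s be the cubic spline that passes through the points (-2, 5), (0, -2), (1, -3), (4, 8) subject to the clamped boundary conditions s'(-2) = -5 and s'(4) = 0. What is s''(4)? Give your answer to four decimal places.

-6.5952

Let M_i = s''(x_i). Step sizes h_i = 2, 1, 3; slopes of the chords Δ_i = (y_(i+1) - y_i)/h_i = -7/2, -1, 11/3.
  2·M_0 + 6·M_1 + 1·M_2 = 6(Δ_1 - Δ_0) = 15
  1·M_1 + 8·M_2 + 3·M_3 = 6(Δ_2 - Δ_1) = 28
Clamped end conditions give two more equations: 2h_0·M_0 + h_0·M_1 = 6(Δ_0 - s'(-2)) = 9 and h_2·M_2 + 2h_2·M_3 = 6(s'(4) - Δ_2) = -22.
Solving the tridiagonal system: M_0 = 25/14, M_1 = 13/14, M_2 = 41/7, M_3 = -277/42.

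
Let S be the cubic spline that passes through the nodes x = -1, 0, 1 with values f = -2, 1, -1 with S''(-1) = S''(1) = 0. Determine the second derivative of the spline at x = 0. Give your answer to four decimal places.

-7.5000

Put σ_i = S'' at the i-th knot. Here h = (1, 1) and Δ = (3, -2), so the interior equations h_(i-1)·σ_(i-1) + 2(h_(i-1)+h_i)·σ_i + h_i·σ_(i+1) = 6(Δ_i − Δ_(i-1)) read
  1·σ_0 + 4·σ_1 + 1·σ_2 = 6(Δ_1 - Δ_0) = -30
Natural end conditions: σ_0 = σ_2 = 0.
Solving: σ_0 = 0, σ_1 = -15/2, σ_2 = 0.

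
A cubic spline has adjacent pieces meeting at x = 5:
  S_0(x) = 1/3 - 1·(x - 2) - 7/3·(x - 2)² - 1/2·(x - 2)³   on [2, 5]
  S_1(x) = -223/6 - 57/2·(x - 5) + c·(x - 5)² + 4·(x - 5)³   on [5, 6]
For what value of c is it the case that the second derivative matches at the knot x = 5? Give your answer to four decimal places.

-6.8333

S_0''(x) = -14/3 - 3·(x - 2), so S_0''(5) = -41/3. On the right, S_1''(5) = 2c, so c = -41/6.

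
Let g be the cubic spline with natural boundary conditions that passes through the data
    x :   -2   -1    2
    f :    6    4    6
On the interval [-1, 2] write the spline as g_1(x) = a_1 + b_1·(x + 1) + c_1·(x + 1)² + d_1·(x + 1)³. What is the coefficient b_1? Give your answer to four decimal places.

-1.3333

Write σ_i for g''(x_i). With h_i = 1, 3 and divided differences Δ_i = -2, 2/3, the continuity of g' gives the tridiagonal system
  1·σ_0 + 8·σ_1 + 3·σ_2 = 6(Δ_1 - Δ_0) = 16
Natural end conditions: σ_0 = σ_2 = 0.
Solving: σ_0 = 0, σ_1 = 2, σ_2 = 0.
On [-1, 2], with g_1(x) = a_1 + b_1·(x + 1) + c_1·(x + 1)² + d_1·(x + 1)³: c_1 = σ_1/2 = 1, d_1 = (σ_2 - σ_1)/(6h_1) = -1/9, b_1 = Δ_1 - h_1(2σ_1 + σ_2)/6 = -4/3.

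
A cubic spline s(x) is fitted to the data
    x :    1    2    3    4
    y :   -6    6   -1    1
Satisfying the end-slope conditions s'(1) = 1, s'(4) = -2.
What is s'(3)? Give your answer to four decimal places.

-4.4000

With m_i denoting the second derivative at x_i, h_i = 1, 1, 1, and Δ_i = (y_(i+1) − y_i)/h_i = 12, -7, 2:
  1·m_0 + 4·m_1 + 1·m_2 = 6(Δ_1 - Δ_0) = -114
  1·m_1 + 4·m_2 + 1·m_3 = 6(Δ_2 - Δ_1) = 54
Clamped end conditions give two more equations: 2h_0·m_0 + h_0·m_1 = 6(Δ_0 - s'(1)) = 66 and h_2·m_2 + 2h_2·m_3 = 6(s'(4) - Δ_2) = -24.
Solving: m_0 = 294/5, m_1 = -258/5, m_2 = 168/5, m_3 = -144/5.
On [3, 4], s'(x) = b_2 + 2c_2·(x - 3) + 3d_2·(x - 3)² with b_2 = Δ_2 - h_2(2m_2 + m_3)/6 = -22/5, c_2 = m_2/2 = 84/5, d_2 = (m_3 - m_2)/(6h_2) = -52/5. So s'(3) = -22/5.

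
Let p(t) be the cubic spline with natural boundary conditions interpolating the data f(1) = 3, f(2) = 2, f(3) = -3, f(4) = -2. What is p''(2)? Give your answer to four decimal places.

-8.8000

With σ_i denoting the second derivative at x_i, h_i = 1, 1, 1, and Δ_i = (y_(i+1) − y_i)/h_i = -1, -5, 1:
  1·σ_0 + 4·σ_1 + 1·σ_2 = 6(Δ_1 - Δ_0) = -24
  1·σ_1 + 4·σ_2 + 1·σ_3 = 6(Δ_2 - Δ_1) = 36
Natural end conditions: σ_0 = σ_3 = 0.
Hence σ_0 = 0, σ_1 = -44/5, σ_2 = 56/5, σ_3 = 0.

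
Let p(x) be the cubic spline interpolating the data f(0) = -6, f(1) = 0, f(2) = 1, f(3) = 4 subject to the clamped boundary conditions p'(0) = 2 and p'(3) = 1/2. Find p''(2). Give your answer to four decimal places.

Let m_i = p''(x_i). Step sizes h_i = 1, 1, 1; slopes of the chords Δ_i = (y_(i+1) - y_i)/h_i = 6, 1, 3.
  1·m_0 + 4·m_1 + 1·m_2 = 6(Δ_1 - Δ_0) = -30
  1·m_1 + 4·m_2 + 1·m_3 = 6(Δ_2 - Δ_1) = 12
Clamped end conditions give two more equations: 2h_0·m_0 + h_0·m_1 = 6(Δ_0 - p'(0)) = 24 and h_2·m_2 + 2h_2·m_3 = 6(p'(3) - Δ_2) = -15.
Solving: m_0 = 97/5, m_1 = -74/5, m_2 = 49/5, m_3 = -62/5.

9.8000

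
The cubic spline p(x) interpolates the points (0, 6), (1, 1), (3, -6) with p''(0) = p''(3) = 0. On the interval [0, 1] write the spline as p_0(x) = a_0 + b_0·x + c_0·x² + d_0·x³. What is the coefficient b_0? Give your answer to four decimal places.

-5.2500

Put σ_i = p'' at the i-th knot. Here h = (1, 2) and Δ = (-5, -7/2), so the interior equations h_(i-1)·σ_(i-1) + 2(h_(i-1)+h_i)·σ_i + h_i·σ_(i+1) = 6(Δ_i − Δ_(i-1)) read
  1·σ_0 + 6·σ_1 + 2·σ_2 = 6(Δ_1 - Δ_0) = 9
Natural end conditions: σ_0 = σ_2 = 0.
Hence σ_0 = 0, σ_1 = 3/2, σ_2 = 0.
On [0, 1], with p_0(x) = a_0 + b_0·x + c_0·x² + d_0·x³: c_0 = σ_0/2 = 0, d_0 = (σ_1 - σ_0)/(6h_0) = 1/4, b_0 = Δ_0 - h_0(2σ_0 + σ_1)/6 = -21/4.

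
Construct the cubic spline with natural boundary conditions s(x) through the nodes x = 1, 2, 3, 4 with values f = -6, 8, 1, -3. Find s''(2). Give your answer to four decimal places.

-34.8000

Write m_i for s''(x_i). With h_i = 1, 1, 1 and divided differences Δ_i = 14, -7, -4, the continuity of s' gives the tridiagonal system
  1·m_0 + 4·m_1 + 1·m_2 = 6(Δ_1 - Δ_0) = -126
  1·m_1 + 4·m_2 + 1·m_3 = 6(Δ_2 - Δ_1) = 18
Natural end conditions: m_0 = m_3 = 0.
Solving the tridiagonal system: m_0 = 0, m_1 = -174/5, m_2 = 66/5, m_3 = 0.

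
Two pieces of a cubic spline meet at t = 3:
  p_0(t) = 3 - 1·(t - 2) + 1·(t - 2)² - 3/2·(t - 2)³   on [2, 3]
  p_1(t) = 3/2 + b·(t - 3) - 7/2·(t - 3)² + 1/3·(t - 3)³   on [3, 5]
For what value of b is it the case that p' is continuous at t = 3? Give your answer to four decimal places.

-3.5000

p_0'(t) = -1 + 2·(t - 2) - 9/2·(t - 2)², so p_0'(3) = -7/2. On the right, p_1'(3) = b, so b = -7/2.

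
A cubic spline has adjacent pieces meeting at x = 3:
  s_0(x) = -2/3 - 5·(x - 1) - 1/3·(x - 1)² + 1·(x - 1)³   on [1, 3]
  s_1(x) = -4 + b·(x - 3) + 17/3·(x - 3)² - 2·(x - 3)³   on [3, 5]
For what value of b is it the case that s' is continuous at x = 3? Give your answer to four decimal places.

s_0'(x) = -5 - 2/3·(x - 1) + 3·(x - 1)², so s_0'(3) = 17/3. On the right, s_1'(3) = b, so b = 17/3.

5.6667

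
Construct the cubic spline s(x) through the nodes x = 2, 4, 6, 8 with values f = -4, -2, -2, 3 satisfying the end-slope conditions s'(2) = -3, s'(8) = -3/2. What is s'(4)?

1

Write M_i for s''(x_i). With h_i = 2, 2, 2 and divided differences Δ_i = 1, 0, 5/2, the continuity of s' gives the tridiagonal system
  2·M_0 + 8·M_1 + 2·M_2 = 6(Δ_1 - Δ_0) = -6
  2·M_1 + 8·M_2 + 2·M_3 = 6(Δ_2 - Δ_1) = 15
Clamped end conditions give two more equations: 2h_0·M_0 + h_0·M_1 = 6(Δ_0 - s'(2)) = 24 and h_2·M_2 + 2h_2·M_3 = 6(s'(8) - Δ_2) = -24.
Hence M_0 = 8, M_1 = -4, M_2 = 5, M_3 = -17/2.
On [4, 6], s'(x) = b_1 + 2c_1·(x - 4) + 3d_1·(x - 4)² with b_1 = Δ_1 - h_1(2M_1 + M_2)/6 = 1, c_1 = M_1/2 = -2, d_1 = (M_2 - M_1)/(6h_1) = 3/4. So s'(4) = 1.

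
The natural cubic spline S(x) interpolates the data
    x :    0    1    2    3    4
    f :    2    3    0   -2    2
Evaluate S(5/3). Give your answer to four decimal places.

With M_i denoting the second derivative at x_i, h_i = 1, 1, 1, 1, and Δ_i = (y_(i+1) − y_i)/h_i = 1, -3, -2, 4:
  1·M_0 + 4·M_1 + 1·M_2 = 6(Δ_1 - Δ_0) = -24
  1·M_1 + 4·M_2 + 1·M_3 = 6(Δ_2 - Δ_1) = 6
  1·M_2 + 4·M_3 + 1·M_4 = 6(Δ_3 - Δ_2) = 36
Natural end conditions: M_0 = M_4 = 0.
Solving: M_0 = 0, M_1 = -87/14, M_2 = 6/7, M_3 = 123/14, M_4 = 0.
On [1, 2], S(x) = 3 - 15/14·(x - 1) - 87/28·(x - 1)² + 33/28·(x - 1)³.
With (x - 1) = 2/3: S(5/3) = 79/63.

1.2540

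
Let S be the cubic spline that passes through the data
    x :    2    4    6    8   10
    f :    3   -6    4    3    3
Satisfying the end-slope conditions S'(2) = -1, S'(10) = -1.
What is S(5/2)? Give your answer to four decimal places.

1.3410

Put M_i = S'' at the i-th knot. Here h = (2, 2, 2, 2) and Δ = (-9/2, 5, -1/2, 0), so the interior equations h_(i-1)·M_(i-1) + 2(h_(i-1)+h_i)·M_i + h_i·M_(i+1) = 6(Δ_i − Δ_(i-1)) read
  2·M_0 + 8·M_1 + 2·M_2 = 6(Δ_1 - Δ_0) = 57
  2·M_1 + 8·M_2 + 2·M_3 = 6(Δ_2 - Δ_1) = -33
  2·M_2 + 8·M_3 + 2·M_4 = 6(Δ_3 - Δ_2) = 3
Clamped end conditions give two more equations: 2h_0·M_0 + h_0·M_1 = 6(Δ_0 - S'(2)) = -21 and h_3·M_3 + 2h_3·M_4 = 6(S'(10) - Δ_3) = -6.
Forward elimination and back-substitution give M_0 = -627/56, M_1 = 333/28, M_2 = -63/8, M_3 = 87/28, M_4 = -171/56.
On [2, 4], S(x) = 3 - 1·(x - 2) - 627/112·(x - 2)² + 431/224·(x - 2)³.
With (x - 2) = 1/2: S(5/2) = 2403/1792.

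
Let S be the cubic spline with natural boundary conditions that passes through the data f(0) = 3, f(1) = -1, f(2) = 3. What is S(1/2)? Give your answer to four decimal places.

Put M_i = S'' at the i-th knot. Here h = (1, 1) and Δ = (-4, 4), so the interior equations h_(i-1)·M_(i-1) + 2(h_(i-1)+h_i)·M_i + h_i·M_(i+1) = 6(Δ_i − Δ_(i-1)) read
  1·M_0 + 4·M_1 + 1·M_2 = 6(Δ_1 - Δ_0) = 48
Natural end conditions: M_0 = M_2 = 0.
Forward elimination and back-substitution give M_0 = 0, M_1 = 12, M_2 = 0.
On [0, 1], S(x) = 3 - 6·x + 0·x² + 2·x³.
With x = 1/2: S(1/2) = 1/4.

0.2500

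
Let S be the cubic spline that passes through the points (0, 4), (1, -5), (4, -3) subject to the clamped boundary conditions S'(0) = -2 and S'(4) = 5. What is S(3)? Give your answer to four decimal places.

-7.9074

Put M_i = S'' at the i-th knot. Here h = (1, 3) and Δ = (-9, 2/3), so the interior equations h_(i-1)·M_(i-1) + 2(h_(i-1)+h_i)·M_i + h_i·M_(i+1) = 6(Δ_i − Δ_(i-1)) read
  1·M_0 + 8·M_1 + 3·M_2 = 6(Δ_1 - Δ_0) = 58
Clamped end conditions give two more equations: 2h_0·M_0 + h_0·M_1 = 6(Δ_0 - S'(0)) = -42 and h_1·M_1 + 2h_1·M_2 = 6(S'(4) - Δ_1) = 26.
Solving: M_0 = -53/2, M_1 = 11, M_2 = -7/6.
On [1, 4], S(x) = -5 - 39/4·(x - 1) + 11/2·(x - 1)² - 73/108·(x - 1)³.
With (x - 1) = 2: S(3) = -427/54.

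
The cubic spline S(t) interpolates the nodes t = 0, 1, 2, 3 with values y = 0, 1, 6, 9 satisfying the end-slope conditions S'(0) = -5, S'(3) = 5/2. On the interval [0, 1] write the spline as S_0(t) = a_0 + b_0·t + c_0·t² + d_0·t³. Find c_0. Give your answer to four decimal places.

With M_i denoting the second derivative at x_i, h_i = 1, 1, 1, and Δ_i = (y_(i+1) − y_i)/h_i = 1, 5, 3:
  1·M_0 + 4·M_1 + 1·M_2 = 6(Δ_1 - Δ_0) = 24
  1·M_1 + 4·M_2 + 1·M_3 = 6(Δ_2 - Δ_1) = -12
Clamped end conditions give two more equations: 2h_0·M_0 + h_0·M_1 = 6(Δ_0 - S'(0)) = 36 and h_2·M_2 + 2h_2·M_3 = 6(S'(3) - Δ_2) = -3.
Hence M_0 = 83/5, M_1 = 14/5, M_2 = -19/5, M_3 = 2/5.
On [0, 1], with S_0(t) = a_0 + b_0·t + c_0·t² + d_0·t³: c_0 = M_0/2 = 83/10, d_0 = (M_1 - M_0)/(6h_0) = -23/10, b_0 = Δ_0 - h_0(2M_0 + M_1)/6 = -5.

8.3000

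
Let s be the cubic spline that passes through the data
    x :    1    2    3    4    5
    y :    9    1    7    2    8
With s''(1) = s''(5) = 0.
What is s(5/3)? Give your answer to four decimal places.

1.9140

Put M_i = s'' at the i-th knot. Here h = (1, 1, 1, 1) and Δ = (-8, 6, -5, 6), so the interior equations h_(i-1)·M_(i-1) + 2(h_(i-1)+h_i)·M_i + h_i·M_(i+1) = 6(Δ_i − Δ_(i-1)) read
  1·M_0 + 4·M_1 + 1·M_2 = 6(Δ_1 - Δ_0) = 84
  1·M_1 + 4·M_2 + 1·M_3 = 6(Δ_2 - Δ_1) = -66
  1·M_2 + 4·M_3 + 1·M_4 = 6(Δ_3 - Δ_2) = 66
Natural end conditions: M_0 = M_4 = 0.
Forward elimination and back-substitution give M_0 = 0, M_1 = 795/28, M_2 = -207/7, M_3 = 669/28, M_4 = 0.
On [1, 2], s(x) = 9 - 713/56·(x - 1) + 0·(x - 1)² + 265/56·(x - 1)³.
With (x - 1) = 2/3: s(5/3) = 1447/756.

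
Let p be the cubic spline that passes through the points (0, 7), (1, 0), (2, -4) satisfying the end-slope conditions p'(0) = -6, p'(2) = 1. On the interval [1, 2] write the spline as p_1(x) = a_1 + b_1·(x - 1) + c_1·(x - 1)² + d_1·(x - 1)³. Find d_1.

2

Put σ_i = p'' at the i-th knot. Here h = (1, 1) and Δ = (-7, -4), so the interior equations h_(i-1)·σ_(i-1) + 2(h_(i-1)+h_i)·σ_i + h_i·σ_(i+1) = 6(Δ_i − Δ_(i-1)) read
  1·σ_0 + 4·σ_1 + 1·σ_2 = 6(Δ_1 - Δ_0) = 18
Clamped end conditions give two more equations: 2h_0·σ_0 + h_0·σ_1 = 6(Δ_0 - p'(0)) = -6 and h_1·σ_1 + 2h_1·σ_2 = 6(p'(2) - Δ_1) = 30.
Hence σ_0 = -4, σ_1 = 2, σ_2 = 14.
On [1, 2], with p_1(x) = a_1 + b_1·(x - 1) + c_1·(x - 1)² + d_1·(x - 1)³: c_1 = σ_1/2 = 1, d_1 = (σ_2 - σ_1)/(6h_1) = 2, b_1 = Δ_1 - h_1(2σ_1 + σ_2)/6 = -7.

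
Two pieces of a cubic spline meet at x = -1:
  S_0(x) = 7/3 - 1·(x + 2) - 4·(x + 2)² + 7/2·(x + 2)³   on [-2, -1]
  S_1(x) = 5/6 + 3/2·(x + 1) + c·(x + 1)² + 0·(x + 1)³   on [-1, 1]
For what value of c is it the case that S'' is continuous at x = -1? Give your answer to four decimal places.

S_0''(x) = -8 + 21·(x + 2), so S_0''(-1) = 13. On the right, S_1''(-1) = 2c, so c = 13/2.

6.5000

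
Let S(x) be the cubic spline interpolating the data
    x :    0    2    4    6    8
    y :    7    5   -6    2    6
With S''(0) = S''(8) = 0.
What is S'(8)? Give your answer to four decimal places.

With M_i denoting the second derivative at x_i, h_i = 2, 2, 2, 2, and Δ_i = (y_(i+1) − y_i)/h_i = -1, -11/2, 4, 2:
  2·M_0 + 8·M_1 + 2·M_2 = 6(Δ_1 - Δ_0) = -27
  2·M_1 + 8·M_2 + 2·M_3 = 6(Δ_2 - Δ_1) = 57
  2·M_2 + 8·M_3 + 2·M_4 = 6(Δ_3 - Δ_2) = -12
Natural end conditions: M_0 = M_4 = 0.
Forward elimination and back-substitution give M_0 = 0, M_1 = -645/112, M_2 = 267/28, M_3 = -435/112, M_4 = 0.
On [6, 8], S'(x) = b_3 + 2c_3·(x - 6) + 3d_3·(x - 6)² with b_3 = Δ_3 - h_3(2M_3 + M_4)/6 = 257/56, c_3 = M_3/2 = -435/224, d_3 = (M_4 - M_3)/(6h_3) = 145/448. So S'(8) = 79/112.

0.7054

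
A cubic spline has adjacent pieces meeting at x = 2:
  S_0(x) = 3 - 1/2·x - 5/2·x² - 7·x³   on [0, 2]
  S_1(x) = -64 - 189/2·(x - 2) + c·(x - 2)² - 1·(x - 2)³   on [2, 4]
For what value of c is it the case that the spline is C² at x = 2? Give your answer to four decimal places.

S_0''(x) = -5 - 42·x, so S_0''(2) = -89. On the right, S_1''(2) = 2c, so c = -89/2.

-44.5000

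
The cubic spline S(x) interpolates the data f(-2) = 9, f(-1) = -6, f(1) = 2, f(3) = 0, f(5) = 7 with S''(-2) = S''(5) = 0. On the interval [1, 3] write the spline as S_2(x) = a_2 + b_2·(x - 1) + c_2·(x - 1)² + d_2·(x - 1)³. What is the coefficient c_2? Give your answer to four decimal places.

Write M_i for S''(x_i). With h_i = 1, 2, 2, 2 and divided differences Δ_i = -15, 4, -1, 7/2, the continuity of S' gives the tridiagonal system
  1·M_0 + 6·M_1 + 2·M_2 = 6(Δ_1 - Δ_0) = 114
  2·M_1 + 8·M_2 + 2·M_3 = 6(Δ_2 - Δ_1) = -30
  2·M_2 + 8·M_3 + 2·M_4 = 6(Δ_3 - Δ_2) = 27
Natural end conditions: M_0 = M_4 = 0.
Solving the tridiagonal system: M_0 = 0, M_1 = 1857/82, M_2 = -897/82, M_3 = 501/82, M_4 = 0.
On [1, 3], with S_2(x) = a_2 + b_2·(x - 1) + c_2·(x - 1)² + d_2·(x - 1)³: c_2 = M_2/2 = -897/164, d_2 = (M_3 - M_2)/(6h_2) = 233/164, b_2 = Δ_2 - h_2(2M_2 + M_3)/6 = 349/82.

-5.4695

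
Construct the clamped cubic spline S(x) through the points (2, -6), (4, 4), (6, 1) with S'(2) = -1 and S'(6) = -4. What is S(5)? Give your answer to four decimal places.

Put m_i = S'' at the i-th knot. Here h = (2, 2) and Δ = (5, -3/2), so the interior equations h_(i-1)·m_(i-1) + 2(h_(i-1)+h_i)·m_i + h_i·m_(i+1) = 6(Δ_i − Δ_(i-1)) read
  2·m_0 + 8·m_1 + 2·m_2 = 6(Δ_1 - Δ_0) = -39
Clamped end conditions give two more equations: 2h_0·m_0 + h_0·m_1 = 6(Δ_0 - S'(2)) = 36 and h_1·m_1 + 2h_1·m_2 = 6(S'(6) - Δ_1) = -15.
Forward elimination and back-substitution give m_0 = 105/8, m_1 = -33/4, m_2 = 3/8.
On [4, 6], S(x) = 4 + 31/8·(x - 4) - 33/8·(x - 4)² + 23/32·(x - 4)³.
With (x - 4) = 1: S(5) = 143/32.

4.4688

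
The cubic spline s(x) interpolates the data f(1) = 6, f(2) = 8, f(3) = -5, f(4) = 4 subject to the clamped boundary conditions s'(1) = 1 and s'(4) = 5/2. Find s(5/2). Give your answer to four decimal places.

Write M_i for s''(x_i). With h_i = 1, 1, 1 and divided differences Δ_i = 2, -13, 9, the continuity of s' gives the tridiagonal system
  1·M_0 + 4·M_1 + 1·M_2 = 6(Δ_1 - Δ_0) = -90
  1·M_1 + 4·M_2 + 1·M_3 = 6(Δ_2 - Δ_1) = 132
Clamped end conditions give two more equations: 2h_0·M_0 + h_0·M_1 = 6(Δ_0 - s'(1)) = 6 and h_2·M_2 + 2h_2·M_3 = 6(s'(4) - Δ_2) = -39.
Solving: M_0 = 121/5, M_1 = -212/5, M_2 = 277/5, M_3 = -236/5.
On [2, 3], s(x) = 8 - 81/10·(x - 2) - 106/5·(x - 2)² + 163/10·(x - 2)³.
With (x - 2) = 1/2: s(5/2) = 11/16.

0.6875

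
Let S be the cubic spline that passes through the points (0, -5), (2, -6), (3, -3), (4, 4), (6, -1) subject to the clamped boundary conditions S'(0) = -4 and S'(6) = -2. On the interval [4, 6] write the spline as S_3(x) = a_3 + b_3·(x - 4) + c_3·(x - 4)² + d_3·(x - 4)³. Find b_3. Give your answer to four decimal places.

Let M_i = S''(x_i). Step sizes h_i = 2, 1, 1, 2; slopes of the chords Δ_i = (y_(i+1) - y_i)/h_i = -1/2, 3, 7, -5/2.
  2·M_0 + 6·M_1 + 1·M_2 = 6(Δ_1 - Δ_0) = 21
  1·M_1 + 4·M_2 + 1·M_3 = 6(Δ_2 - Δ_1) = 24
  1·M_2 + 6·M_3 + 2·M_4 = 6(Δ_3 - Δ_2) = -57
Clamped end conditions give two more equations: 2h_0·M_0 + h_0·M_1 = 6(Δ_0 - S'(0)) = 21 and h_3·M_3 + 2h_3·M_4 = 6(S'(6) - Δ_3) = 3.
Hence M_0 = 77/15, M_1 = 7/30, M_2 = 28/3, M_3 = -407/30, M_4 = 113/15.
On [4, 6], with S_3(x) = a_3 + b_3·(x - 4) + c_3·(x - 4)² + d_3·(x - 4)³: c_3 = M_3/2 = -407/60, d_3 = (M_4 - M_3)/(6h_3) = 211/120, b_3 = Δ_3 - h_3(2M_3 + M_4)/6 = 121/30.

4.0333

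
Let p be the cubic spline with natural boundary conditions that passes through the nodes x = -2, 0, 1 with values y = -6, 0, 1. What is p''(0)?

-2

Write M_i for p''(x_i). With h_i = 2, 1 and divided differences Δ_i = 3, 1, the continuity of p' gives the tridiagonal system
  2·M_0 + 6·M_1 + 1·M_2 = 6(Δ_1 - Δ_0) = -12
Natural end conditions: M_0 = M_2 = 0.
Solving the tridiagonal system: M_0 = 0, M_1 = -2, M_2 = 0.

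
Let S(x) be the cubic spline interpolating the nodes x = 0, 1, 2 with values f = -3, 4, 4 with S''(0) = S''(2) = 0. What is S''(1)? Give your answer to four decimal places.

-10.5000

Put M_i = S'' at the i-th knot. Here h = (1, 1) and Δ = (7, 0), so the interior equations h_(i-1)·M_(i-1) + 2(h_(i-1)+h_i)·M_i + h_i·M_(i+1) = 6(Δ_i − Δ_(i-1)) read
  1·M_0 + 4·M_1 + 1·M_2 = 6(Δ_1 - Δ_0) = -42
Natural end conditions: M_0 = M_2 = 0.
Solving: M_0 = 0, M_1 = -21/2, M_2 = 0.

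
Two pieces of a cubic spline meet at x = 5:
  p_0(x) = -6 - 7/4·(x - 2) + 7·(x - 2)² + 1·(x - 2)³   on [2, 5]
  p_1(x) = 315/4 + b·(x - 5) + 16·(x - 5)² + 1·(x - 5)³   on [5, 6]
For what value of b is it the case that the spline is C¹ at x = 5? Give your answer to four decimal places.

67.2500

p_0'(x) = -7/4 + 14·(x - 2) + 3·(x - 2)², so p_0'(5) = 269/4. On the right, p_1'(5) = b, so b = 269/4.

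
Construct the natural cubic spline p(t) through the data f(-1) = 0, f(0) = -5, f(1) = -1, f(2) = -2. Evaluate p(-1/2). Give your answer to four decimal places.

-3.5250

With M_i denoting the second derivative at x_i, h_i = 1, 1, 1, and Δ_i = (y_(i+1) − y_i)/h_i = -5, 4, -1:
  1·M_0 + 4·M_1 + 1·M_2 = 6(Δ_1 - Δ_0) = 54
  1·M_1 + 4·M_2 + 1·M_3 = 6(Δ_2 - Δ_1) = -30
Natural end conditions: M_0 = M_3 = 0.
Forward elimination and back-substitution give M_0 = 0, M_1 = 82/5, M_2 = -58/5, M_3 = 0.
On [-1, 0], p(t) = 0 - 116/15·(t + 1) + 0·(t + 1)² + 41/15·(t + 1)³.
With (t + 1) = 1/2: p(-1/2) = -141/40.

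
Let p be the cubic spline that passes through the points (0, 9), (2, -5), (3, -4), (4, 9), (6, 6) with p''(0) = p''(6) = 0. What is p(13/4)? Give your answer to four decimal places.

Write σ_i for p''(x_i). With h_i = 2, 1, 1, 2 and divided differences Δ_i = -7, 1, 13, -3/2, the continuity of p' gives the tridiagonal system
  2·σ_0 + 6·σ_1 + 1·σ_2 = 6(Δ_1 - Δ_0) = 48
  1·σ_1 + 4·σ_2 + 1·σ_3 = 6(Δ_2 - Δ_1) = 72
  1·σ_2 + 6·σ_3 + 2·σ_4 = 6(Δ_3 - Δ_2) = -87
Natural end conditions: σ_0 = σ_4 = 0.
Hence σ_0 = 0, σ_1 = 195/44, σ_2 = 471/22, σ_3 = -795/44, σ_4 = 0.
On [3, 4], p(t) = -4 + 71/8·(t - 3) + 471/44·(t - 3)² - 579/88·(t - 3)³.
With (t - 3) = 1/4: p(13/4) = -6843/5632.

-1.2150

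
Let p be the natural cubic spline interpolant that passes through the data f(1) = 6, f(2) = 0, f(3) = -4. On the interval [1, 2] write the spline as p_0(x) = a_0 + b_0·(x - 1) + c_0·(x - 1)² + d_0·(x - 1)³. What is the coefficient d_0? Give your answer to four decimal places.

Let M_i = p''(x_i). Step sizes h_i = 1, 1; slopes of the chords Δ_i = (y_(i+1) - y_i)/h_i = -6, -4.
  1·M_0 + 4·M_1 + 1·M_2 = 6(Δ_1 - Δ_0) = 12
Natural end conditions: M_0 = M_2 = 0.
Solving the tridiagonal system: M_0 = 0, M_1 = 3, M_2 = 0.
On [1, 2], with p_0(x) = a_0 + b_0·(x - 1) + c_0·(x - 1)² + d_0·(x - 1)³: c_0 = M_0/2 = 0, d_0 = (M_1 - M_0)/(6h_0) = 1/2, b_0 = Δ_0 - h_0(2M_0 + M_1)/6 = -13/2.

0.5000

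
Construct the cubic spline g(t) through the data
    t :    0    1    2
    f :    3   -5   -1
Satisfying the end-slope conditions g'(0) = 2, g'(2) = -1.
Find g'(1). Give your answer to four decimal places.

With m_i denoting the second derivative at x_i, h_i = 1, 1, and Δ_i = (y_(i+1) − y_i)/h_i = -8, 4:
  1·m_0 + 4·m_1 + 1·m_2 = 6(Δ_1 - Δ_0) = 72
Clamped end conditions give two more equations: 2h_0·m_0 + h_0·m_1 = 6(Δ_0 - g'(0)) = -60 and h_1·m_1 + 2h_1·m_2 = 6(g'(2) - Δ_1) = -30.
Hence m_0 = -99/2, m_1 = 39, m_2 = -69/2.
On [1, 2], g'(t) = b_1 + 2c_1·(t - 1) + 3d_1·(t - 1)² with b_1 = Δ_1 - h_1(2m_1 + m_2)/6 = -13/4, c_1 = m_1/2 = 39/2, d_1 = (m_2 - m_1)/(6h_1) = -49/4. So g'(1) = -13/4.

-3.2500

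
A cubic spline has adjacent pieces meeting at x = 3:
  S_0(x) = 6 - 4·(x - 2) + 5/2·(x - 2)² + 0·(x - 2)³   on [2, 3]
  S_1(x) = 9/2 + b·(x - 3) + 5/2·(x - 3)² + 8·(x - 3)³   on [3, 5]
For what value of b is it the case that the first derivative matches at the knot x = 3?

1

S_0'(x) = -4 + 5·(x - 2) + 0·(x - 2)², so S_0'(3) = 1. On the right, S_1'(3) = b, so b = 1.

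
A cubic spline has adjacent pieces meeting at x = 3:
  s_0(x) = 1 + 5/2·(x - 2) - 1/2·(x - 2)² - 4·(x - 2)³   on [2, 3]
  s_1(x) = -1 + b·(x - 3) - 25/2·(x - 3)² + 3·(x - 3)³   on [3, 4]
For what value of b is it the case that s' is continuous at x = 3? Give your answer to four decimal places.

-10.5000

s_0'(x) = 5/2 - 1·(x - 2) - 12·(x - 2)², so s_0'(3) = -21/2. On the right, s_1'(3) = b, so b = -21/2.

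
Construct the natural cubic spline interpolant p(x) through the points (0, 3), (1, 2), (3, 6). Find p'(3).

3

Put M_i = p'' at the i-th knot. Here h = (1, 2) and Δ = (-1, 2), so the interior equations h_(i-1)·M_(i-1) + 2(h_(i-1)+h_i)·M_i + h_i·M_(i+1) = 6(Δ_i − Δ_(i-1)) read
  1·M_0 + 6·M_1 + 2·M_2 = 6(Δ_1 - Δ_0) = 18
Natural end conditions: M_0 = M_2 = 0.
Solving: M_0 = 0, M_1 = 3, M_2 = 0.
On [1, 3], p'(x) = b_1 + 2c_1·(x - 1) + 3d_1·(x - 1)² with b_1 = Δ_1 - h_1(2M_1 + M_2)/6 = 0, c_1 = M_1/2 = 3/2, d_1 = (M_2 - M_1)/(6h_1) = -1/4. So p'(3) = 3.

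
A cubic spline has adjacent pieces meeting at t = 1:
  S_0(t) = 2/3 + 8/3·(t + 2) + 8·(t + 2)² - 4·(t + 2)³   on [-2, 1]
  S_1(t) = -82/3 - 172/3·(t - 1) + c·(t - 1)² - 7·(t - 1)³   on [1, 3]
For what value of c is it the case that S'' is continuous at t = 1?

S_0''(t) = 16 - 24·(t + 2), so S_0''(1) = -56. On the right, S_1''(1) = 2c, so c = -28.

-28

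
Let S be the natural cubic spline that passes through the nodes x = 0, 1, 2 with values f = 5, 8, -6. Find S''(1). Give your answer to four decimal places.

With σ_i denoting the second derivative at x_i, h_i = 1, 1, and Δ_i = (y_(i+1) − y_i)/h_i = 3, -14:
  1·σ_0 + 4·σ_1 + 1·σ_2 = 6(Δ_1 - Δ_0) = -102
Natural end conditions: σ_0 = σ_2 = 0.
Solving the tridiagonal system: σ_0 = 0, σ_1 = -51/2, σ_2 = 0.

-25.5000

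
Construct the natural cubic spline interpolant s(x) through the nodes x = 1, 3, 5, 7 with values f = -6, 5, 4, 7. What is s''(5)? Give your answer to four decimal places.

Write M_i for s''(x_i). With h_i = 2, 2, 2 and divided differences Δ_i = 11/2, -1/2, 3/2, the continuity of s' gives the tridiagonal system
  2·M_0 + 8·M_1 + 2·M_2 = 6(Δ_1 - Δ_0) = -36
  2·M_1 + 8·M_2 + 2·M_3 = 6(Δ_2 - Δ_1) = 12
Natural end conditions: M_0 = M_3 = 0.
Forward elimination and back-substitution give M_0 = 0, M_1 = -26/5, M_2 = 14/5, M_3 = 0.

2.8000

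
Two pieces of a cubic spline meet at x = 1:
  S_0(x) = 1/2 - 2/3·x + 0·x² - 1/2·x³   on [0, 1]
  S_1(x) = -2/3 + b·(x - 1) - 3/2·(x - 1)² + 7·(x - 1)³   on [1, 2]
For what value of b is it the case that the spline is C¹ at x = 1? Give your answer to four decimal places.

-2.1667

S_0'(x) = -2/3 + 0·x - 3/2·x², so S_0'(1) = -13/6. On the right, S_1'(1) = b, so b = -13/6.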